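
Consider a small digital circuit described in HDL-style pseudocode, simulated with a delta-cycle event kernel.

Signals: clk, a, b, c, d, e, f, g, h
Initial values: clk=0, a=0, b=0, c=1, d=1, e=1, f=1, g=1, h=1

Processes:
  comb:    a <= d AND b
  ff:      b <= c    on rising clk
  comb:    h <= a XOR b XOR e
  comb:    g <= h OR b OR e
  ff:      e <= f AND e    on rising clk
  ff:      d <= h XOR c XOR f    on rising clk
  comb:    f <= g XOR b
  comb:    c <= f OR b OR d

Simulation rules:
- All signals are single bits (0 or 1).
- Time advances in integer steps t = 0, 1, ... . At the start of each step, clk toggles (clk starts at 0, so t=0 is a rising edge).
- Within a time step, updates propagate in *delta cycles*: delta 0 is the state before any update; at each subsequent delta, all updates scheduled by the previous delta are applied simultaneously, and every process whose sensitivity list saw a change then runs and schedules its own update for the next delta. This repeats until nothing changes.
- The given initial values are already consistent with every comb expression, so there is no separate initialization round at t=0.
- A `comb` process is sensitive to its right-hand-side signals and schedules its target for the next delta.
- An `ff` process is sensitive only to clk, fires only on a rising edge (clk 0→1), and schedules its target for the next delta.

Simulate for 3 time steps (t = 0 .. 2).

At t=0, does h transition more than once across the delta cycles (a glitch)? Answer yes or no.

yes

t=0 Δ0: e=1 f=1 d=1 c=1 clk=0 h=1 g=1 a=0 b=0
  Δ1: clk:0→1
  Δ2: b:0→1
  Δ3: f:1→0, h:1→0, a:0→1
  Δ4: h:0→1
  (4Δ to stable)
t=1 Δ0: e=1 f=0 d=1 c=1 clk=1 h=1 g=1 a=1 b=1
  Δ1: clk:1→0
  (1Δ to stable)
t=2 Δ0: e=1 f=0 d=1 c=1 clk=0 h=1 g=1 a=1 b=1
  Δ1: clk:0→1
  Δ2: e:1→0, d:1→0
  Δ3: h:1→0, a:1→0
  Δ4: h:0→1
  (4Δ to stable)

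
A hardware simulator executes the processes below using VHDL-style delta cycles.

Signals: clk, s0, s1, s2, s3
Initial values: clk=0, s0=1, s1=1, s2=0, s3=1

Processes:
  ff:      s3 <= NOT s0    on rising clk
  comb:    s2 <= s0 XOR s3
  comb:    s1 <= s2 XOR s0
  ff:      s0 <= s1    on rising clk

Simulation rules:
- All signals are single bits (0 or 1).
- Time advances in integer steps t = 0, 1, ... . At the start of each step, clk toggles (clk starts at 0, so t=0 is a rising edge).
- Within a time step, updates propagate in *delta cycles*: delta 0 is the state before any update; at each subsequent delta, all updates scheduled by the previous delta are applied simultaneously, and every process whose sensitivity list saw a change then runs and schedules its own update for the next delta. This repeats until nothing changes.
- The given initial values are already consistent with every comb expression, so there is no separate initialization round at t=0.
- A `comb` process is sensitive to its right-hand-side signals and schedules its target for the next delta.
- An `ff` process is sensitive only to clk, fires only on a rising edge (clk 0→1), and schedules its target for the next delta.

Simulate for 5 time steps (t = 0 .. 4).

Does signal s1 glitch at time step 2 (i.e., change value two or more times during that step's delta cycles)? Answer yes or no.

t=0 Δ0: s0=1 s1=1 s3=1 s2=0 clk=0
  Δ1: clk:0→1
  Δ2: s3:1→0
  Δ3: s2:0→1
  Δ4: s1:1→0
  (4Δ to stable)
t=1 Δ0: s0=1 s1=0 s3=0 s2=1 clk=1
  Δ1: clk:1→0
  (1Δ to stable)
t=2 Δ0: s0=1 s1=0 s3=0 s2=1 clk=0
  Δ1: clk:0→1
  Δ2: s0:1→0
  Δ3: s1:0→1, s2:1→0
  Δ4: s1:1→0
  (4Δ to stable)
t=3 Δ0: s0=0 s1=0 s3=0 s2=0 clk=1
  Δ1: clk:1→0
  (1Δ to stable)
t=4 Δ0: s0=0 s1=0 s3=0 s2=0 clk=0
  Δ1: clk:0→1
  Δ2: s3:0→1
  Δ3: s2:0→1
  Δ4: s1:0→1
  (4Δ to stable)

yes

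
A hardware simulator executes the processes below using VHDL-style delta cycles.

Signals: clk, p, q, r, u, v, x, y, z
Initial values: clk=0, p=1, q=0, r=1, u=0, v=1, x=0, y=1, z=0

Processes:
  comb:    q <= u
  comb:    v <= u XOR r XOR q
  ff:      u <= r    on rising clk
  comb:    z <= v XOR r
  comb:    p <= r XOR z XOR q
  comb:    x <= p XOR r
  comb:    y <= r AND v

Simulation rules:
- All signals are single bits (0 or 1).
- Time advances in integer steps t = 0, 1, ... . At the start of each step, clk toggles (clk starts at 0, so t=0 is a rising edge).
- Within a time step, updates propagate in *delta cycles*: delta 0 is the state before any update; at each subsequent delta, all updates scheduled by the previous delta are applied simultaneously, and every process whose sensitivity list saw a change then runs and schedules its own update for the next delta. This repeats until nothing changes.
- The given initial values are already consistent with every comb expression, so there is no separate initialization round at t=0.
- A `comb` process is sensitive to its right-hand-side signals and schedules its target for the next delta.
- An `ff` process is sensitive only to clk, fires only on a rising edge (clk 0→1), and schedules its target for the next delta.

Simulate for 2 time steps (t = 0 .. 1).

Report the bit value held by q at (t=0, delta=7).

1

[bits: q,u,z,r,y,clk,x,v,p]
t=0: Δ0=000110011 Δ1=000111011 Δ2=010111011 Δ3=110111001 Δ4=111101010 Δ5=110111111 Δ6=110111010 Δ7=110111110 | 7Δ
t=1: Δ0=110111110 Δ1=110110110 | 1Δ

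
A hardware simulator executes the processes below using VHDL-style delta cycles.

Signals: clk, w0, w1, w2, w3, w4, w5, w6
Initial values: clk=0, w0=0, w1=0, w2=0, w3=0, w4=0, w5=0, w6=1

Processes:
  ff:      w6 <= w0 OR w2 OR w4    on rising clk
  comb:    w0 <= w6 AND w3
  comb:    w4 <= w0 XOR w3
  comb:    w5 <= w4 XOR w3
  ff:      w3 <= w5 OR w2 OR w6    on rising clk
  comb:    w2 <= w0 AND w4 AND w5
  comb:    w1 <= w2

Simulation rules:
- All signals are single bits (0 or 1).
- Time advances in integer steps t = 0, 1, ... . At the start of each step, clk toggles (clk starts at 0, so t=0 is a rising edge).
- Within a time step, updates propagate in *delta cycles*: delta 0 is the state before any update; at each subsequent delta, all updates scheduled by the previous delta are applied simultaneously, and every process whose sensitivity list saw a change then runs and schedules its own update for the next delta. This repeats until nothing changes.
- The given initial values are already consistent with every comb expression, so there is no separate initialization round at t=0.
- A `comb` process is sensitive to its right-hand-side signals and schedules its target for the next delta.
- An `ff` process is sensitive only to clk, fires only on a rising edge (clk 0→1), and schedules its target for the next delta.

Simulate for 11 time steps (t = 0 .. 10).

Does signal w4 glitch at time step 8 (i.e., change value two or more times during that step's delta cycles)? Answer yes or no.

no

[bits: w0,clk,w5,w4,w1,w2,w6,w3]
t=0: Δ0=00000010 Δ1=01000010 Δ2=01000001 Δ3=01110001 Δ4=01010001 | 4Δ
t=1: Δ0=01010001 Δ1=00010001 | 1Δ
t=2: Δ0=00010001 Δ1=01010001 Δ2=01010010 Δ3=01100010 Δ4=01000010 | 4Δ
t=3: Δ0=01000010 Δ1=00000010 | 1Δ
t=4: Δ0=00000010 Δ1=01000010 Δ2=01000001 Δ3=01110001 Δ4=01010001 | 4Δ
t=5: Δ0=01010001 Δ1=00010001 | 1Δ
t=6: Δ0=00010001 Δ1=01010001 Δ2=01010010 Δ3=01100010 Δ4=01000010 | 4Δ
t=7: Δ0=01000010 Δ1=00000010 | 1Δ
t=8: Δ0=00000010 Δ1=01000010 Δ2=01000001 Δ3=01110001 Δ4=01010001 | 4Δ
t=9: Δ0=01010001 Δ1=00010001 | 1Δ
t=10: Δ0=00010001 Δ1=01010001 Δ2=01010010 Δ3=01100010 Δ4=01000010 | 4Δ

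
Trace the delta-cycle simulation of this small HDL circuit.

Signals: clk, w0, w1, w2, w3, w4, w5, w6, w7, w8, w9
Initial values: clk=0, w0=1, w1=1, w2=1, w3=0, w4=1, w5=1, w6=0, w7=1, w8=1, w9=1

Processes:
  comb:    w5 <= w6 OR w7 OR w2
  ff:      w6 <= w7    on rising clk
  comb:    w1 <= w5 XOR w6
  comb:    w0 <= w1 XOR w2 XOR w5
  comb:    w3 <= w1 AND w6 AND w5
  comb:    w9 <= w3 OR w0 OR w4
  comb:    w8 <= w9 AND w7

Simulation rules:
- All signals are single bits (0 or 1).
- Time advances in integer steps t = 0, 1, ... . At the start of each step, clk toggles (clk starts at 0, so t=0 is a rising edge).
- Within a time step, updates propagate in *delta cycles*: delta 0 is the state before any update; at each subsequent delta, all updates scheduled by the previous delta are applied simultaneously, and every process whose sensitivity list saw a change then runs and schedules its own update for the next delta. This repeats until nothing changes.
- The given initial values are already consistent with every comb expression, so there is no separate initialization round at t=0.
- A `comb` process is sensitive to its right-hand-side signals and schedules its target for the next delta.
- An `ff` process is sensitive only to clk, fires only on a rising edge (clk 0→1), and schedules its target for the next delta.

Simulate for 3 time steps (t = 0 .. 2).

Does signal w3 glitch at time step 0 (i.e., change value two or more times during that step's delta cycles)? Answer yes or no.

yes

t=0 Δ0: w0=1 w6=0 w9=1 clk=0 w1=1 w4=1 w5=1 w3=0 w7=1 w2=1 w8=1
  Δ1: clk:0→1
  Δ2: w6:0→1
  Δ3: w1:1→0, w3:0→1
  Δ4: w0:1→0, w3:1→0
  (4Δ to stable)
t=1 Δ0: w0=0 w6=1 w9=1 clk=1 w1=0 w4=1 w5=1 w3=0 w7=1 w2=1 w8=1
  Δ1: clk:1→0
  (1Δ to stable)
t=2 Δ0: w0=0 w6=1 w9=1 clk=0 w1=0 w4=1 w5=1 w3=0 w7=1 w2=1 w8=1
  Δ1: clk:0→1
  (1Δ to stable)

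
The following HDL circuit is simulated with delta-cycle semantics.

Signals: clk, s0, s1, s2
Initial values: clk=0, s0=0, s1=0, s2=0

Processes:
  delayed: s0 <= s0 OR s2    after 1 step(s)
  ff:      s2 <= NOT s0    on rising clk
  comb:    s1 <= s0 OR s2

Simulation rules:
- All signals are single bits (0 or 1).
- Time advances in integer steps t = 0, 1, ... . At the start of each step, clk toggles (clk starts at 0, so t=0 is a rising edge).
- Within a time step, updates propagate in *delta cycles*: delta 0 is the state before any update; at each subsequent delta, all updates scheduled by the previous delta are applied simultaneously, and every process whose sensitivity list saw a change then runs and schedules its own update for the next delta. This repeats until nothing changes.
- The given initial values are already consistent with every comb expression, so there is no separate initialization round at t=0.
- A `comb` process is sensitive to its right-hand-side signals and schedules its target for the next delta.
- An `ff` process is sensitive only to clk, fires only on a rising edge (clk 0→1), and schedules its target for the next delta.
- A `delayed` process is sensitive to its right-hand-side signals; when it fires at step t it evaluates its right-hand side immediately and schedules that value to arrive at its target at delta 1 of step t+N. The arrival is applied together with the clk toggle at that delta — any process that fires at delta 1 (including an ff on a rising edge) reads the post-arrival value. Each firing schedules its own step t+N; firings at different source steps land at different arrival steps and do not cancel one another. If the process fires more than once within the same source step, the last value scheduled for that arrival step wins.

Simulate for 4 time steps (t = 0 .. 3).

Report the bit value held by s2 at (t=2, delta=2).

t0.Δ0 s2=0 s1=0 clk=0 s0=0
t0.Δ1 s2=0 s1=0 clk=1 s0=0
t0.Δ2 s2=1 s1=0 clk=1 s0=0
t0.Δ3 s2=1 s1=1 clk=1 s0=0
t1.Δ0 s2=1 s1=1 clk=1 s0=0
t1.Δ1 s2=1 s1=1 clk=0 s0=1
t2.Δ0 s2=1 s1=1 clk=0 s0=1
t2.Δ1 s2=1 s1=1 clk=1 s0=1
t2.Δ2 s2=0 s1=1 clk=1 s0=1
t3.Δ0 s2=0 s1=1 clk=1 s0=1
t3.Δ1 s2=0 s1=1 clk=0 s0=1

0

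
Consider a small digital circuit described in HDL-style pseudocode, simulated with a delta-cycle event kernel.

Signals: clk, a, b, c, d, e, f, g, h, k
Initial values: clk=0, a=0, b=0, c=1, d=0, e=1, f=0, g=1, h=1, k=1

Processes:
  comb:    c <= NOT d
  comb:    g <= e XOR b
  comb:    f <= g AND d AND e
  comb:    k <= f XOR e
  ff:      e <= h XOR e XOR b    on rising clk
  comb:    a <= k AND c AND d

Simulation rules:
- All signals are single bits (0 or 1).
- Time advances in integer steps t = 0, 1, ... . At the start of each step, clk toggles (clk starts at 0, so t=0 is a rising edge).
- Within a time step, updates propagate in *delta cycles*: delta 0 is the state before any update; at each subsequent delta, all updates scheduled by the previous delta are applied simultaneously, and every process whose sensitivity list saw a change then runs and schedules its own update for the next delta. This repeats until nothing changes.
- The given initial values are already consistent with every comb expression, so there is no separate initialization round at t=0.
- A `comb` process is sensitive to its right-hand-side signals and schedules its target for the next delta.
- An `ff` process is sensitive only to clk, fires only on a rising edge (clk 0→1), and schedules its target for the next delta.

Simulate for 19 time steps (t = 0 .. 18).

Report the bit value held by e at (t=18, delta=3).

1

[bits: g,clk,k,d,f,b,a,c,h,e]
t=0: Δ0=1010000111 Δ1=1110000111 Δ2=1110000110 Δ3=0100000110 | 3Δ
t=1: Δ0=0100000110 Δ1=0000000110 | 1Δ
t=2: Δ0=0000000110 Δ1=0100000110 Δ2=0100000111 Δ3=1110000111 | 3Δ
t=3: Δ0=1110000111 Δ1=1010000111 | 1Δ
t=4: Δ0=1010000111 Δ1=1110000111 Δ2=1110000110 Δ3=0100000110 | 3Δ
t=5: Δ0=0100000110 Δ1=0000000110 | 1Δ
t=6: Δ0=0000000110 Δ1=0100000110 Δ2=0100000111 Δ3=1110000111 | 3Δ
t=7: Δ0=1110000111 Δ1=1010000111 | 1Δ
t=8: Δ0=1010000111 Δ1=1110000111 Δ2=1110000110 Δ3=0100000110 | 3Δ
t=9: Δ0=0100000110 Δ1=0000000110 | 1Δ
t=10: Δ0=0000000110 Δ1=0100000110 Δ2=0100000111 Δ3=1110000111 | 3Δ
t=11: Δ0=1110000111 Δ1=1010000111 | 1Δ
t=12: Δ0=1010000111 Δ1=1110000111 Δ2=1110000110 Δ3=0100000110 | 3Δ
t=13: Δ0=0100000110 Δ1=0000000110 | 1Δ
t=14: Δ0=0000000110 Δ1=0100000110 Δ2=0100000111 Δ3=1110000111 | 3Δ
t=15: Δ0=1110000111 Δ1=1010000111 | 1Δ
t=16: Δ0=1010000111 Δ1=1110000111 Δ2=1110000110 Δ3=0100000110 | 3Δ
t=17: Δ0=0100000110 Δ1=0000000110 | 1Δ
t=18: Δ0=0000000110 Δ1=0100000110 Δ2=0100000111 Δ3=1110000111 | 3Δ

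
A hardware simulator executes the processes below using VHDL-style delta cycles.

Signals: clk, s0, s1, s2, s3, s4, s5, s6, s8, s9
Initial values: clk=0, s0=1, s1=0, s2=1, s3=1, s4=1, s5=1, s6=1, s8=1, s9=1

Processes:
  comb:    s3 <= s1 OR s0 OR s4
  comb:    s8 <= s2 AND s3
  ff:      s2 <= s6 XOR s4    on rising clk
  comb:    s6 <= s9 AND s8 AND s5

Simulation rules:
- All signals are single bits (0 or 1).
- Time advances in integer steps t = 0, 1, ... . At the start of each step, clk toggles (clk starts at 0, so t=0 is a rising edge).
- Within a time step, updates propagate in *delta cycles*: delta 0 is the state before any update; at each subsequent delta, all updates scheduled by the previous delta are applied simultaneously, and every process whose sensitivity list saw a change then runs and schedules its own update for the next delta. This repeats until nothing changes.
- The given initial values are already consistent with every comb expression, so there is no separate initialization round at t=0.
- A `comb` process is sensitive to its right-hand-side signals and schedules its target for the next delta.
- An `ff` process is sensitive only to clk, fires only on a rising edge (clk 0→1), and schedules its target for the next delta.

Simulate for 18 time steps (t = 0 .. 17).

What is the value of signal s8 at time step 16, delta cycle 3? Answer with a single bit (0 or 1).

t=0 Δ0: clk=0 s3=1 s0=1 s1=0 s5=1 s8=1 s2=1 s4=1 s9=1 s6=1
  Δ1: clk:0→1
  Δ2: s2:1→0
  Δ3: s8:1→0
  Δ4: s6:1→0
  (4Δ to stable)
t=1 Δ0: clk=1 s3=1 s0=1 s1=0 s5=1 s8=0 s2=0 s4=1 s9=1 s6=0
  Δ1: clk:1→0
  (1Δ to stable)
t=2 Δ0: clk=0 s3=1 s0=1 s1=0 s5=1 s8=0 s2=0 s4=1 s9=1 s6=0
  Δ1: clk:0→1
  Δ2: s2:0→1
  Δ3: s8:0→1
  Δ4: s6:0→1
  (4Δ to stable)
t=3 Δ0: clk=1 s3=1 s0=1 s1=0 s5=1 s8=1 s2=1 s4=1 s9=1 s6=1
  Δ1: clk:1→0
  (1Δ to stable)
t=4 Δ0: clk=0 s3=1 s0=1 s1=0 s5=1 s8=1 s2=1 s4=1 s9=1 s6=1
  Δ1: clk:0→1
  Δ2: s2:1→0
  Δ3: s8:1→0
  Δ4: s6:1→0
  (4Δ to stable)
t=5 Δ0: clk=1 s3=1 s0=1 s1=0 s5=1 s8=0 s2=0 s4=1 s9=1 s6=0
  Δ1: clk:1→0
  (1Δ to stable)
t=6 Δ0: clk=0 s3=1 s0=1 s1=0 s5=1 s8=0 s2=0 s4=1 s9=1 s6=0
  Δ1: clk:0→1
  Δ2: s2:0→1
  Δ3: s8:0→1
  Δ4: s6:0→1
  (4Δ to stable)
t=7 Δ0: clk=1 s3=1 s0=1 s1=0 s5=1 s8=1 s2=1 s4=1 s9=1 s6=1
  Δ1: clk:1→0
  (1Δ to stable)
t=8 Δ0: clk=0 s3=1 s0=1 s1=0 s5=1 s8=1 s2=1 s4=1 s9=1 s6=1
  Δ1: clk:0→1
  Δ2: s2:1→0
  Δ3: s8:1→0
  Δ4: s6:1→0
  (4Δ to stable)
t=9 Δ0: clk=1 s3=1 s0=1 s1=0 s5=1 s8=0 s2=0 s4=1 s9=1 s6=0
  Δ1: clk:1→0
  (1Δ to stable)
t=10 Δ0: clk=0 s3=1 s0=1 s1=0 s5=1 s8=0 s2=0 s4=1 s9=1 s6=0
  Δ1: clk:0→1
  Δ2: s2:0→1
  Δ3: s8:0→1
  Δ4: s6:0→1
  (4Δ to stable)
t=11 Δ0: clk=1 s3=1 s0=1 s1=0 s5=1 s8=1 s2=1 s4=1 s9=1 s6=1
  Δ1: clk:1→0
  (1Δ to stable)
t=12 Δ0: clk=0 s3=1 s0=1 s1=0 s5=1 s8=1 s2=1 s4=1 s9=1 s6=1
  Δ1: clk:0→1
  Δ2: s2:1→0
  Δ3: s8:1→0
  Δ4: s6:1→0
  (4Δ to stable)
t=13 Δ0: clk=1 s3=1 s0=1 s1=0 s5=1 s8=0 s2=0 s4=1 s9=1 s6=0
  Δ1: clk:1→0
  (1Δ to stable)
t=14 Δ0: clk=0 s3=1 s0=1 s1=0 s5=1 s8=0 s2=0 s4=1 s9=1 s6=0
  Δ1: clk:0→1
  Δ2: s2:0→1
  Δ3: s8:0→1
  Δ4: s6:0→1
  (4Δ to stable)
t=15 Δ0: clk=1 s3=1 s0=1 s1=0 s5=1 s8=1 s2=1 s4=1 s9=1 s6=1
  Δ1: clk:1→0
  (1Δ to stable)
t=16 Δ0: clk=0 s3=1 s0=1 s1=0 s5=1 s8=1 s2=1 s4=1 s9=1 s6=1
  Δ1: clk:0→1
  Δ2: s2:1→0
  Δ3: s8:1→0
  Δ4: s6:1→0
  (4Δ to stable)
t=17 Δ0: clk=1 s3=1 s0=1 s1=0 s5=1 s8=0 s2=0 s4=1 s9=1 s6=0
  Δ1: clk:1→0
  (1Δ to stable)

0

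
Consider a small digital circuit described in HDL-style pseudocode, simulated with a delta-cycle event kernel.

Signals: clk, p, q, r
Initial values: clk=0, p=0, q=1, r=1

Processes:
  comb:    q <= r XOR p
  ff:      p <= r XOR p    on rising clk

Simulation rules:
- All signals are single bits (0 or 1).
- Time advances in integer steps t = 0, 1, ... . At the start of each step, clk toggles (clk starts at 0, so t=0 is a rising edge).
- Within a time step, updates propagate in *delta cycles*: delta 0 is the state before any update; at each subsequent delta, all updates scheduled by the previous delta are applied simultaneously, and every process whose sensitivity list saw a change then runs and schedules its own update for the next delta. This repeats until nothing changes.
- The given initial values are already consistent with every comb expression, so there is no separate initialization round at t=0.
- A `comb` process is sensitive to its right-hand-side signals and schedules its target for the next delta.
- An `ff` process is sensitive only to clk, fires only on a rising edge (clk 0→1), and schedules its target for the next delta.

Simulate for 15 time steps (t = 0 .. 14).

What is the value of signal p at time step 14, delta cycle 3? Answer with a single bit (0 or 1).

t=0 Δ0: r=1 p=0 clk=0 q=1
  Δ1: clk:0→1
  Δ2: p:0→1
  Δ3: q:1→0
  (3Δ to stable)
t=1 Δ0: r=1 p=1 clk=1 q=0
  Δ1: clk:1→0
  (1Δ to stable)
t=2 Δ0: r=1 p=1 clk=0 q=0
  Δ1: clk:0→1
  Δ2: p:1→0
  Δ3: q:0→1
  (3Δ to stable)
t=3 Δ0: r=1 p=0 clk=1 q=1
  Δ1: clk:1→0
  (1Δ to stable)
t=4 Δ0: r=1 p=0 clk=0 q=1
  Δ1: clk:0→1
  Δ2: p:0→1
  Δ3: q:1→0
  (3Δ to stable)
t=5 Δ0: r=1 p=1 clk=1 q=0
  Δ1: clk:1→0
  (1Δ to stable)
t=6 Δ0: r=1 p=1 clk=0 q=0
  Δ1: clk:0→1
  Δ2: p:1→0
  Δ3: q:0→1
  (3Δ to stable)
t=7 Δ0: r=1 p=0 clk=1 q=1
  Δ1: clk:1→0
  (1Δ to stable)
t=8 Δ0: r=1 p=0 clk=0 q=1
  Δ1: clk:0→1
  Δ2: p:0→1
  Δ3: q:1→0
  (3Δ to stable)
t=9 Δ0: r=1 p=1 clk=1 q=0
  Δ1: clk:1→0
  (1Δ to stable)
t=10 Δ0: r=1 p=1 clk=0 q=0
  Δ1: clk:0→1
  Δ2: p:1→0
  Δ3: q:0→1
  (3Δ to stable)
t=11 Δ0: r=1 p=0 clk=1 q=1
  Δ1: clk:1→0
  (1Δ to stable)
t=12 Δ0: r=1 p=0 clk=0 q=1
  Δ1: clk:0→1
  Δ2: p:0→1
  Δ3: q:1→0
  (3Δ to stable)
t=13 Δ0: r=1 p=1 clk=1 q=0
  Δ1: clk:1→0
  (1Δ to stable)
t=14 Δ0: r=1 p=1 clk=0 q=0
  Δ1: clk:0→1
  Δ2: p:1→0
  Δ3: q:0→1
  (3Δ to stable)

0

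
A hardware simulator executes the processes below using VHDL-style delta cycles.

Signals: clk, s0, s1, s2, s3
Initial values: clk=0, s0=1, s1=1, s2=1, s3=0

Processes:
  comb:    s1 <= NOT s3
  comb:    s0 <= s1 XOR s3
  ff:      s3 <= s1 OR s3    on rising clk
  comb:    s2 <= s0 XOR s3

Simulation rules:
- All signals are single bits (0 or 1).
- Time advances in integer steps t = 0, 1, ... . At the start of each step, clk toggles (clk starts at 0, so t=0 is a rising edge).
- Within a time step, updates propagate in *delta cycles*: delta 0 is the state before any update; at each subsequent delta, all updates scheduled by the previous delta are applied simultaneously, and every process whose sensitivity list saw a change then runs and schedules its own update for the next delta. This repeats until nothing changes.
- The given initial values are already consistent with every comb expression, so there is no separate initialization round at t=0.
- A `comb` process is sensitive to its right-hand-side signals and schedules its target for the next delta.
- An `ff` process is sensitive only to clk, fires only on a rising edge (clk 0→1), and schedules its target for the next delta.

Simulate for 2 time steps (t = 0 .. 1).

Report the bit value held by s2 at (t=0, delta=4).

1

t0.Δ0 s1=1 s3=0 s2=1 clk=0 s0=1
t0.Δ1 s1=1 s3=0 s2=1 clk=1 s0=1
t0.Δ2 s1=1 s3=1 s2=1 clk=1 s0=1
t0.Δ3 s1=0 s3=1 s2=0 clk=1 s0=0
t0.Δ4 s1=0 s3=1 s2=1 clk=1 s0=1
t0.Δ5 s1=0 s3=1 s2=0 clk=1 s0=1
t1.Δ0 s1=0 s3=1 s2=0 clk=1 s0=1
t1.Δ1 s1=0 s3=1 s2=0 clk=0 s0=1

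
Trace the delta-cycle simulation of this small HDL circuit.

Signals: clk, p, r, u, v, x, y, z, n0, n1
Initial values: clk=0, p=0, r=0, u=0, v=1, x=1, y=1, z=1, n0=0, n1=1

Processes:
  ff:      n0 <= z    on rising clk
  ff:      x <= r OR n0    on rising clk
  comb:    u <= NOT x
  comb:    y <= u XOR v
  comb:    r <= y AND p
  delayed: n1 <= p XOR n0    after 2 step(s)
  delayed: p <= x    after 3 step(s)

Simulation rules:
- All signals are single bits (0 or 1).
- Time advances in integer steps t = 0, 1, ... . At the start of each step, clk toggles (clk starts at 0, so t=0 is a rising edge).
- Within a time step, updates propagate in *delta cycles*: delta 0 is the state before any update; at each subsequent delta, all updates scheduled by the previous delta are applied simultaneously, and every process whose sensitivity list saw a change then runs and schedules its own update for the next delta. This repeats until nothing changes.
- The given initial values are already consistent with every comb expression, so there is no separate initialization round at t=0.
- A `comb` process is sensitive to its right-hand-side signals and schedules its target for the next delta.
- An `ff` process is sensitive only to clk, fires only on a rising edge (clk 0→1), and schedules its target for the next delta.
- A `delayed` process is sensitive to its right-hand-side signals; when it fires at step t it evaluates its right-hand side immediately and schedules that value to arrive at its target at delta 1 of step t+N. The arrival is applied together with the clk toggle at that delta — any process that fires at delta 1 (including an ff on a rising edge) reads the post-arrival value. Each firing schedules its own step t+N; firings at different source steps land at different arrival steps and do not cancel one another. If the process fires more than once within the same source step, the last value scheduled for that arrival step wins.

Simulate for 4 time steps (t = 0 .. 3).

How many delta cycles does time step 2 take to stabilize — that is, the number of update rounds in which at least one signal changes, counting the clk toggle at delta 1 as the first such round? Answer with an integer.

4

t=0 Δ0: x=1 n1=1 y=1 u=0 n0=0 clk=0 p=0 v=1 z=1 r=0
  Δ1: clk:0→1
  Δ2: x:1→0, n0:0→1
  Δ3: u:0→1
  Δ4: y:1→0
  (4Δ to stable)
t=1 Δ0: x=0 n1=1 y=0 u=1 n0=1 clk=1 p=0 v=1 z=1 r=0
  Δ1: clk:1→0
  (1Δ to stable)
t=2 Δ0: x=0 n1=1 y=0 u=1 n0=1 clk=0 p=0 v=1 z=1 r=0
  Δ1: clk:0→1
  Δ2: x:0→1
  Δ3: u:1→0
  Δ4: y:0→1
  (4Δ to stable)
t=3 Δ0: x=1 n1=1 y=1 u=0 n0=1 clk=1 p=0 v=1 z=1 r=0
  Δ1: clk:1→0
  (1Δ to stable)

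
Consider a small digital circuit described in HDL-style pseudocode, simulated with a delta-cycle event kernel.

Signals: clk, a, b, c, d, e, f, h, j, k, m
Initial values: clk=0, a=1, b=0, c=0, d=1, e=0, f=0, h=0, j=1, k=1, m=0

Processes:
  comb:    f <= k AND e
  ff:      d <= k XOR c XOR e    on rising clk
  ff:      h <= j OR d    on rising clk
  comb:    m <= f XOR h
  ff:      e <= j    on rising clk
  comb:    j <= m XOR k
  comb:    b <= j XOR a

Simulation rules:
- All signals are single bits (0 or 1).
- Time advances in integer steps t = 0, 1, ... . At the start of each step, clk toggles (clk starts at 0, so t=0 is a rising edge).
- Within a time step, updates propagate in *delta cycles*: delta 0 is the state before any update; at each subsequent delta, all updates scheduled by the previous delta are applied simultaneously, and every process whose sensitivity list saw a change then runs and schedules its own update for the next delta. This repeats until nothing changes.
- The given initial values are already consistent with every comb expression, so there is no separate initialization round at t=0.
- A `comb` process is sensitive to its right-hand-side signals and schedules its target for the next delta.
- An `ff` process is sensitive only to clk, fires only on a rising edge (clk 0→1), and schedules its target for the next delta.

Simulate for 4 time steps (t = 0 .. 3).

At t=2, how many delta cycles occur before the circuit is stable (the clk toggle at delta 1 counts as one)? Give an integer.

2

t0.Δ0 j=1 m=0 d=1 a=1 clk=0 h=0 b=0 f=0 e=0 k=1 c=0
t0.Δ1 j=1 m=0 d=1 a=1 clk=1 h=0 b=0 f=0 e=0 k=1 c=0
t0.Δ2 j=1 m=0 d=1 a=1 clk=1 h=1 b=0 f=0 e=1 k=1 c=0
t0.Δ3 j=1 m=1 d=1 a=1 clk=1 h=1 b=0 f=1 e=1 k=1 c=0
t0.Δ4 j=0 m=0 d=1 a=1 clk=1 h=1 b=0 f=1 e=1 k=1 c=0
t0.Δ5 j=1 m=0 d=1 a=1 clk=1 h=1 b=1 f=1 e=1 k=1 c=0
t0.Δ6 j=1 m=0 d=1 a=1 clk=1 h=1 b=0 f=1 e=1 k=1 c=0
t1.Δ0 j=1 m=0 d=1 a=1 clk=1 h=1 b=0 f=1 e=1 k=1 c=0
t1.Δ1 j=1 m=0 d=1 a=1 clk=0 h=1 b=0 f=1 e=1 k=1 c=0
t2.Δ0 j=1 m=0 d=1 a=1 clk=0 h=1 b=0 f=1 e=1 k=1 c=0
t2.Δ1 j=1 m=0 d=1 a=1 clk=1 h=1 b=0 f=1 e=1 k=1 c=0
t2.Δ2 j=1 m=0 d=0 a=1 clk=1 h=1 b=0 f=1 e=1 k=1 c=0
t3.Δ0 j=1 m=0 d=0 a=1 clk=1 h=1 b=0 f=1 e=1 k=1 c=0
t3.Δ1 j=1 m=0 d=0 a=1 clk=0 h=1 b=0 f=1 e=1 k=1 c=0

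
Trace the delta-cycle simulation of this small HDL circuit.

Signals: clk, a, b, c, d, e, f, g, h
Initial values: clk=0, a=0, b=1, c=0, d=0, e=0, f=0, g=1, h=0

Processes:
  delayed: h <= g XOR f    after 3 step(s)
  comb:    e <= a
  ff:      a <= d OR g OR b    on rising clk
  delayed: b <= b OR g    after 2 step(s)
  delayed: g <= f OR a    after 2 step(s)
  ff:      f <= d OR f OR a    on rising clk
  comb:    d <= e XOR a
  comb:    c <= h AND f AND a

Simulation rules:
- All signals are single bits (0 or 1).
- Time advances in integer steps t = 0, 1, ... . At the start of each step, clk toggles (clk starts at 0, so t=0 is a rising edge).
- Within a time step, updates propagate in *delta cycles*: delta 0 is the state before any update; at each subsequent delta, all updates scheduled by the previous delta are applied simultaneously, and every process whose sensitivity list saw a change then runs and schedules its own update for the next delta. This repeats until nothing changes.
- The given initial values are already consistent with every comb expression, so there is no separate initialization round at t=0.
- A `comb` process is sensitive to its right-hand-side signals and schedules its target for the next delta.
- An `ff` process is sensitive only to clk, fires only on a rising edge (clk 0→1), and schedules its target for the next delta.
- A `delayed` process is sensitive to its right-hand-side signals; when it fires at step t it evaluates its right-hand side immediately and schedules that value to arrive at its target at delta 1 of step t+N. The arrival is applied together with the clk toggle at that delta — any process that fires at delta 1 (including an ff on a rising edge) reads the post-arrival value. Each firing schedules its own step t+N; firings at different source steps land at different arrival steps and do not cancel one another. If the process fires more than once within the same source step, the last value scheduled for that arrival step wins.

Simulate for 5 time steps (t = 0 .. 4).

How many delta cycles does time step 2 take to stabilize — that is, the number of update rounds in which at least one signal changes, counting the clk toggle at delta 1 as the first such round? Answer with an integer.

t=0 Δ0: a=0 f=0 e=0 d=0 c=0 b=1 h=0 g=1 clk=0
  Δ1: clk:0→1
  Δ2: a:0→1
  Δ3: e:0→1, d:0→1
  Δ4: d:1→0
  (4Δ to stable)
t=1 Δ0: a=1 f=0 e=1 d=0 c=0 b=1 h=0 g=1 clk=1
  Δ1: clk:1→0
  (1Δ to stable)
t=2 Δ0: a=1 f=0 e=1 d=0 c=0 b=1 h=0 g=1 clk=0
  Δ1: clk:0→1
  Δ2: f:0→1
  (2Δ to stable)
t=3 Δ0: a=1 f=1 e=1 d=0 c=0 b=1 h=0 g=1 clk=1
  Δ1: clk:1→0
  (1Δ to stable)
t=4 Δ0: a=1 f=1 e=1 d=0 c=0 b=1 h=0 g=1 clk=0
  Δ1: clk:0→1
  (1Δ to stable)

2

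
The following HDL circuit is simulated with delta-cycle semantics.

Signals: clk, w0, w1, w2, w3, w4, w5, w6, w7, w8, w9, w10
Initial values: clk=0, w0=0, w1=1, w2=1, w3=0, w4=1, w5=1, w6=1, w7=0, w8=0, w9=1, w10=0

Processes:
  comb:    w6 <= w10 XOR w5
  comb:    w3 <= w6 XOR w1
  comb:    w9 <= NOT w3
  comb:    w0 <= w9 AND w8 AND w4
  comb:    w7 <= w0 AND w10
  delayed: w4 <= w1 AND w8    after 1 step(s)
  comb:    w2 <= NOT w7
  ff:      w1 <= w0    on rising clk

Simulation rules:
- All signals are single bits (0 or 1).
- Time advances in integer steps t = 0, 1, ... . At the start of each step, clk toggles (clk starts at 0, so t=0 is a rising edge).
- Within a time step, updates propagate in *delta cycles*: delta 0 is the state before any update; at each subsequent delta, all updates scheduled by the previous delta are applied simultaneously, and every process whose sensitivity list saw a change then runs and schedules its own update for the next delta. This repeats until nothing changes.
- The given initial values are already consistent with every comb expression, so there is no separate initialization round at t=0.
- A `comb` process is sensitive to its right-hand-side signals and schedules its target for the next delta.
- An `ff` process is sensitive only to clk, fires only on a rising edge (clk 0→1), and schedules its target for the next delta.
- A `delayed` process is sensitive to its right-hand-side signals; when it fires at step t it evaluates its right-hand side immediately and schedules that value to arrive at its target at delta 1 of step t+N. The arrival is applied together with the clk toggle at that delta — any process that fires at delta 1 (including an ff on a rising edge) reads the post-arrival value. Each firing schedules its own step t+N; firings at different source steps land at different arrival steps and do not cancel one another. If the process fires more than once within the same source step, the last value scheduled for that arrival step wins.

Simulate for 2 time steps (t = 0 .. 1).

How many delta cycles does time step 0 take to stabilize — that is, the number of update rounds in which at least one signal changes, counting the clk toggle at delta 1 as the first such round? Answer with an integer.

4

t=0 Δ0: w8=0 w0=0 w4=1 w7=0 w2=1 w1=1 w9=1 clk=0 w6=1 w5=1 w10=0 w3=0
  Δ1: clk:0→1
  Δ2: w1:1→0
  Δ3: w3:0→1
  Δ4: w9:1→0
  (4Δ to stable)
t=1 Δ0: w8=0 w0=0 w4=1 w7=0 w2=1 w1=0 w9=0 clk=1 w6=1 w5=1 w10=0 w3=1
  Δ1: w4:1→0, clk:1→0
  (1Δ to stable)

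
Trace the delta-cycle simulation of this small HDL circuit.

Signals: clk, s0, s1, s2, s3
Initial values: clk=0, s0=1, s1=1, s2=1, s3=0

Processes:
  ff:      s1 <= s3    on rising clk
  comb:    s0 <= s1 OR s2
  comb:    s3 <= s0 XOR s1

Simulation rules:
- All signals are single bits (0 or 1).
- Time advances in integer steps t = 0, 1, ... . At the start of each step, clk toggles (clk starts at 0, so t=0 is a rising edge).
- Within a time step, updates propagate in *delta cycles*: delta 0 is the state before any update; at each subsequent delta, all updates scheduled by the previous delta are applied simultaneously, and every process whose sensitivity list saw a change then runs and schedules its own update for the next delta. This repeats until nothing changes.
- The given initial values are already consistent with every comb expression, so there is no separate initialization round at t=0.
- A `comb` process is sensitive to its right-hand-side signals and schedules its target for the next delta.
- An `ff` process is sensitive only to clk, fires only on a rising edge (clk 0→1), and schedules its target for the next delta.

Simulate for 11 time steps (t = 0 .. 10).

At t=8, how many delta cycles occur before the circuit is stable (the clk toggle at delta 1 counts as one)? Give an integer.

t0.Δ0 s1=1 s0=1 clk=0 s2=1 s3=0
t0.Δ1 s1=1 s0=1 clk=1 s2=1 s3=0
t0.Δ2 s1=0 s0=1 clk=1 s2=1 s3=0
t0.Δ3 s1=0 s0=1 clk=1 s2=1 s3=1
t1.Δ0 s1=0 s0=1 clk=1 s2=1 s3=1
t1.Δ1 s1=0 s0=1 clk=0 s2=1 s3=1
t2.Δ0 s1=0 s0=1 clk=0 s2=1 s3=1
t2.Δ1 s1=0 s0=1 clk=1 s2=1 s3=1
t2.Δ2 s1=1 s0=1 clk=1 s2=1 s3=1
t2.Δ3 s1=1 s0=1 clk=1 s2=1 s3=0
t3.Δ0 s1=1 s0=1 clk=1 s2=1 s3=0
t3.Δ1 s1=1 s0=1 clk=0 s2=1 s3=0
t4.Δ0 s1=1 s0=1 clk=0 s2=1 s3=0
t4.Δ1 s1=1 s0=1 clk=1 s2=1 s3=0
t4.Δ2 s1=0 s0=1 clk=1 s2=1 s3=0
t4.Δ3 s1=0 s0=1 clk=1 s2=1 s3=1
t5.Δ0 s1=0 s0=1 clk=1 s2=1 s3=1
t5.Δ1 s1=0 s0=1 clk=0 s2=1 s3=1
t6.Δ0 s1=0 s0=1 clk=0 s2=1 s3=1
t6.Δ1 s1=0 s0=1 clk=1 s2=1 s3=1
t6.Δ2 s1=1 s0=1 clk=1 s2=1 s3=1
t6.Δ3 s1=1 s0=1 clk=1 s2=1 s3=0
t7.Δ0 s1=1 s0=1 clk=1 s2=1 s3=0
t7.Δ1 s1=1 s0=1 clk=0 s2=1 s3=0
t8.Δ0 s1=1 s0=1 clk=0 s2=1 s3=0
t8.Δ1 s1=1 s0=1 clk=1 s2=1 s3=0
t8.Δ2 s1=0 s0=1 clk=1 s2=1 s3=0
t8.Δ3 s1=0 s0=1 clk=1 s2=1 s3=1
t9.Δ0 s1=0 s0=1 clk=1 s2=1 s3=1
t9.Δ1 s1=0 s0=1 clk=0 s2=1 s3=1
t10.Δ0 s1=0 s0=1 clk=0 s2=1 s3=1
t10.Δ1 s1=0 s0=1 clk=1 s2=1 s3=1
t10.Δ2 s1=1 s0=1 clk=1 s2=1 s3=1
t10.Δ3 s1=1 s0=1 clk=1 s2=1 s3=0

3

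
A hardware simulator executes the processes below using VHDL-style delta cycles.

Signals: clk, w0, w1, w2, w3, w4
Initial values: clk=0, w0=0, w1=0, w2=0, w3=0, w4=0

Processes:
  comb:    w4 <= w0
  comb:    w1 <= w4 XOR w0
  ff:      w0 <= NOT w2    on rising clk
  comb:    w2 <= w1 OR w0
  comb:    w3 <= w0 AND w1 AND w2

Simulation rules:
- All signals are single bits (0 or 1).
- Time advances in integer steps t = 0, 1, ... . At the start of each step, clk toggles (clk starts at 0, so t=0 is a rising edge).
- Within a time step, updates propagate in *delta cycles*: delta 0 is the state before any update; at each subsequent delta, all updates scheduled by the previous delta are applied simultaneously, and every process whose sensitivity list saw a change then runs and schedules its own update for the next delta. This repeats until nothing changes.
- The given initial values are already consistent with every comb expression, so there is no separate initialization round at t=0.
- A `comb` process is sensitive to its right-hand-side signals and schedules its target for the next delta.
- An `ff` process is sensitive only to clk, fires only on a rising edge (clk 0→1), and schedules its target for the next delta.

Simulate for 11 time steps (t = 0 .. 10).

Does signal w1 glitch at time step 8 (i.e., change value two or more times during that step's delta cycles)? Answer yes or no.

[bits: w1,w3,w2,w0,clk,w4]
t=0: Δ0=000000 Δ1=000010 Δ2=000110 Δ3=101111 Δ4=011111 Δ5=001111 | 5Δ
t=1: Δ0=001111 Δ1=001101 | 1Δ
t=2: Δ0=001101 Δ1=001111 Δ2=001011 Δ3=100010 Δ4=001010 Δ5=000010 | 5Δ
t=3: Δ0=000010 Δ1=000000 | 1Δ
t=4: Δ0=000000 Δ1=000010 Δ2=000110 Δ3=101111 Δ4=011111 Δ5=001111 | 5Δ
t=5: Δ0=001111 Δ1=001101 | 1Δ
t=6: Δ0=001101 Δ1=001111 Δ2=001011 Δ3=100010 Δ4=001010 Δ5=000010 | 5Δ
t=7: Δ0=000010 Δ1=000000 | 1Δ
t=8: Δ0=000000 Δ1=000010 Δ2=000110 Δ3=101111 Δ4=011111 Δ5=001111 | 5Δ
t=9: Δ0=001111 Δ1=001101 | 1Δ
t=10: Δ0=001101 Δ1=001111 Δ2=001011 Δ3=100010 Δ4=001010 Δ5=000010 | 5Δ

yes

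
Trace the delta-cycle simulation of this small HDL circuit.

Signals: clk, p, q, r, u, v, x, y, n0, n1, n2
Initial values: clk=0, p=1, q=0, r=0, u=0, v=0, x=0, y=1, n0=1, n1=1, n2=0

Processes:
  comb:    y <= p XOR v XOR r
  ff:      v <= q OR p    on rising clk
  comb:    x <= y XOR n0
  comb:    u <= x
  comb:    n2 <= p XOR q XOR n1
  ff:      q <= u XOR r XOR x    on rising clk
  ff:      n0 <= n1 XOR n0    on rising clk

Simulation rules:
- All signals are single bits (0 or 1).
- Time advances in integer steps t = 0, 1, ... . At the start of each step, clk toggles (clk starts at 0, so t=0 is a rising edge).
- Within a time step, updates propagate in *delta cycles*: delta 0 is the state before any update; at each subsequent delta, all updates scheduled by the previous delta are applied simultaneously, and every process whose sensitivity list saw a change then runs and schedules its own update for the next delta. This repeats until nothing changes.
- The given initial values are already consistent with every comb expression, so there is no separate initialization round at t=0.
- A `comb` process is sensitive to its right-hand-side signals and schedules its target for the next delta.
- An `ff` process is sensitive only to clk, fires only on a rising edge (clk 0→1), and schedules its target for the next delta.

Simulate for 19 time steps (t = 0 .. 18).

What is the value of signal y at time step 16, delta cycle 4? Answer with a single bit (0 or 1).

t=0 Δ0: clk=0 p=1 r=0 u=0 n0=1 n2=0 q=0 n1=1 v=0 y=1 x=0
  Δ1: clk:0→1
  Δ2: n0:1→0, v:0→1
  Δ3: y:1→0, x:0→1
  Δ4: u:0→1, x:1→0
  Δ5: u:1→0
  (5Δ to stable)
t=1 Δ0: clk=1 p=1 r=0 u=0 n0=0 n2=0 q=0 n1=1 v=1 y=0 x=0
  Δ1: clk:1→0
  (1Δ to stable)
t=2 Δ0: clk=0 p=1 r=0 u=0 n0=0 n2=0 q=0 n1=1 v=1 y=0 x=0
  Δ1: clk:0→1
  Δ2: n0:0→1
  Δ3: x:0→1
  Δ4: u:0→1
  (4Δ to stable)
t=3 Δ0: clk=1 p=1 r=0 u=1 n0=1 n2=0 q=0 n1=1 v=1 y=0 x=1
  Δ1: clk:1→0
  (1Δ to stable)
t=4 Δ0: clk=0 p=1 r=0 u=1 n0=1 n2=0 q=0 n1=1 v=1 y=0 x=1
  Δ1: clk:0→1
  Δ2: n0:1→0
  Δ3: x:1→0
  Δ4: u:1→0
  (4Δ to stable)
t=5 Δ0: clk=1 p=1 r=0 u=0 n0=0 n2=0 q=0 n1=1 v=1 y=0 x=0
  Δ1: clk:1→0
  (1Δ to stable)
t=6 Δ0: clk=0 p=1 r=0 u=0 n0=0 n2=0 q=0 n1=1 v=1 y=0 x=0
  Δ1: clk:0→1
  Δ2: n0:0→1
  Δ3: x:0→1
  Δ4: u:0→1
  (4Δ to stable)
t=7 Δ0: clk=1 p=1 r=0 u=1 n0=1 n2=0 q=0 n1=1 v=1 y=0 x=1
  Δ1: clk:1→0
  (1Δ to stable)
t=8 Δ0: clk=0 p=1 r=0 u=1 n0=1 n2=0 q=0 n1=1 v=1 y=0 x=1
  Δ1: clk:0→1
  Δ2: n0:1→0
  Δ3: x:1→0
  Δ4: u:1→0
  (4Δ to stable)
t=9 Δ0: clk=1 p=1 r=0 u=0 n0=0 n2=0 q=0 n1=1 v=1 y=0 x=0
  Δ1: clk:1→0
  (1Δ to stable)
t=10 Δ0: clk=0 p=1 r=0 u=0 n0=0 n2=0 q=0 n1=1 v=1 y=0 x=0
  Δ1: clk:0→1
  Δ2: n0:0→1
  Δ3: x:0→1
  Δ4: u:0→1
  (4Δ to stable)
t=11 Δ0: clk=1 p=1 r=0 u=1 n0=1 n2=0 q=0 n1=1 v=1 y=0 x=1
  Δ1: clk:1→0
  (1Δ to stable)
t=12 Δ0: clk=0 p=1 r=0 u=1 n0=1 n2=0 q=0 n1=1 v=1 y=0 x=1
  Δ1: clk:0→1
  Δ2: n0:1→0
  Δ3: x:1→0
  Δ4: u:1→0
  (4Δ to stable)
t=13 Δ0: clk=1 p=1 r=0 u=0 n0=0 n2=0 q=0 n1=1 v=1 y=0 x=0
  Δ1: clk:1→0
  (1Δ to stable)
t=14 Δ0: clk=0 p=1 r=0 u=0 n0=0 n2=0 q=0 n1=1 v=1 y=0 x=0
  Δ1: clk:0→1
  Δ2: n0:0→1
  Δ3: x:0→1
  Δ4: u:0→1
  (4Δ to stable)
t=15 Δ0: clk=1 p=1 r=0 u=1 n0=1 n2=0 q=0 n1=1 v=1 y=0 x=1
  Δ1: clk:1→0
  (1Δ to stable)
t=16 Δ0: clk=0 p=1 r=0 u=1 n0=1 n2=0 q=0 n1=1 v=1 y=0 x=1
  Δ1: clk:0→1
  Δ2: n0:1→0
  Δ3: x:1→0
  Δ4: u:1→0
  (4Δ to stable)
t=17 Δ0: clk=1 p=1 r=0 u=0 n0=0 n2=0 q=0 n1=1 v=1 y=0 x=0
  Δ1: clk:1→0
  (1Δ to stable)
t=18 Δ0: clk=0 p=1 r=0 u=0 n0=0 n2=0 q=0 n1=1 v=1 y=0 x=0
  Δ1: clk:0→1
  Δ2: n0:0→1
  Δ3: x:0→1
  Δ4: u:0→1
  (4Δ to stable)

0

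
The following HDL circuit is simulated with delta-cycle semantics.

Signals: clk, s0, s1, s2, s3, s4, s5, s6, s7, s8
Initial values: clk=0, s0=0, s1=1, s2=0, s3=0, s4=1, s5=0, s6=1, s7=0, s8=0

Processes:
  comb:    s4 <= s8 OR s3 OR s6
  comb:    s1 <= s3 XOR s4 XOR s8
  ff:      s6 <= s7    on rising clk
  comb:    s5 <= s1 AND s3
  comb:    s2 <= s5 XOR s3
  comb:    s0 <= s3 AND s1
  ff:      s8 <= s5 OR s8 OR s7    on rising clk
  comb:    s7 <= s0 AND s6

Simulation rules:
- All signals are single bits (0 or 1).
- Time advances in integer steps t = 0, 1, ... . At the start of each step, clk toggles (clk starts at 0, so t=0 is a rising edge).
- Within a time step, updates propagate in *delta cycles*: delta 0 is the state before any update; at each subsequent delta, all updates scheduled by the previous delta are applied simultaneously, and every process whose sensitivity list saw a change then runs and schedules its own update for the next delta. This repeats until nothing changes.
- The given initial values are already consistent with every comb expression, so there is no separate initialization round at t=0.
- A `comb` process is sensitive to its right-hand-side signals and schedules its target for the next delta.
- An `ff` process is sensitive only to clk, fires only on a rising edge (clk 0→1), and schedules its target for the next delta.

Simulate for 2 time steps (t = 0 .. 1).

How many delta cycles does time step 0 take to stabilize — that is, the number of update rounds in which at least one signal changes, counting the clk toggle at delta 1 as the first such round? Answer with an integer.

t0.Δ0 s0=0 s8=0 s1=1 s3=0 clk=0 s7=0 s4=1 s6=1 s2=0 s5=0
t0.Δ1 s0=0 s8=0 s1=1 s3=0 clk=1 s7=0 s4=1 s6=1 s2=0 s5=0
t0.Δ2 s0=0 s8=0 s1=1 s3=0 clk=1 s7=0 s4=1 s6=0 s2=0 s5=0
t0.Δ3 s0=0 s8=0 s1=1 s3=0 clk=1 s7=0 s4=0 s6=0 s2=0 s5=0
t0.Δ4 s0=0 s8=0 s1=0 s3=0 clk=1 s7=0 s4=0 s6=0 s2=0 s5=0
t1.Δ0 s0=0 s8=0 s1=0 s3=0 clk=1 s7=0 s4=0 s6=0 s2=0 s5=0
t1.Δ1 s0=0 s8=0 s1=0 s3=0 clk=0 s7=0 s4=0 s6=0 s2=0 s5=0

4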